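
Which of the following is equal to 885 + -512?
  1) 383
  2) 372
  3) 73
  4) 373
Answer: 4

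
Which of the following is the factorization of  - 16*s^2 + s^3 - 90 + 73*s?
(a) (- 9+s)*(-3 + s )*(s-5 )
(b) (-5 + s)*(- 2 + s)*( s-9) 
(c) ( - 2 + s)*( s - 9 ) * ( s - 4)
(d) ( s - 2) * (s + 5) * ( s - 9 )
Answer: b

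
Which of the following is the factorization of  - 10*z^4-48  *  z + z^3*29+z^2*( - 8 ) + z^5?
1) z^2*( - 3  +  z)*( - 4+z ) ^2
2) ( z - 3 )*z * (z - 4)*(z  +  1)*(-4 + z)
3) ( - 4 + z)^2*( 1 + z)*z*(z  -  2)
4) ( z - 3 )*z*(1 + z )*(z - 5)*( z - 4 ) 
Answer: 2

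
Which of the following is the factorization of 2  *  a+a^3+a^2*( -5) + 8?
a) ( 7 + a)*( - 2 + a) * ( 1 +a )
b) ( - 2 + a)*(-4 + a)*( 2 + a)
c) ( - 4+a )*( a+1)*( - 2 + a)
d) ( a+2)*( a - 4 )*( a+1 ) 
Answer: c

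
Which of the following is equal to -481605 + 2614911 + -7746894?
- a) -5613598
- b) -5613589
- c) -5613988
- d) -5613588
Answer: d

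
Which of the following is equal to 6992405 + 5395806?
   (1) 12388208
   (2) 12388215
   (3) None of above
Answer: 3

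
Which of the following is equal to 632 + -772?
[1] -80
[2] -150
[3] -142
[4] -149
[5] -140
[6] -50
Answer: 5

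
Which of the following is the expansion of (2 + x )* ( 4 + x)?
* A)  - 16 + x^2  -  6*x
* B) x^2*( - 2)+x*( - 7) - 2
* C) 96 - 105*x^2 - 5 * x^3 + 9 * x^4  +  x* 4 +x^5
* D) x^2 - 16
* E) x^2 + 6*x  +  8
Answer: E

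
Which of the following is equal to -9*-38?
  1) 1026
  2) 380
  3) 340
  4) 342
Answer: 4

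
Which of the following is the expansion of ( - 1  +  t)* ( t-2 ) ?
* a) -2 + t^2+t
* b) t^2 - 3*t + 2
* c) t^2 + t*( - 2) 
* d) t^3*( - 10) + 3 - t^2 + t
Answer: b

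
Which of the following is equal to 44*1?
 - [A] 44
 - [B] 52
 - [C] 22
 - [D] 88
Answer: A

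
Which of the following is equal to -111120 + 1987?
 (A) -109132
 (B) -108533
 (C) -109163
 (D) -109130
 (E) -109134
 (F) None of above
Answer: F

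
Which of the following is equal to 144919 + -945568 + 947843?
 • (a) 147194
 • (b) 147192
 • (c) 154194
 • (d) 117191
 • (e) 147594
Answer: a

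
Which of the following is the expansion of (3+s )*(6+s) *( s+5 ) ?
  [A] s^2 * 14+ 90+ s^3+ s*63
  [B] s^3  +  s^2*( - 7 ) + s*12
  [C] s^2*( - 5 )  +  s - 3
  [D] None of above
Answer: A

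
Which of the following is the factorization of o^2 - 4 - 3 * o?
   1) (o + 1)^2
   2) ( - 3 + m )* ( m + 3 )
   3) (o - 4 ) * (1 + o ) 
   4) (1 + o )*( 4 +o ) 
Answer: 3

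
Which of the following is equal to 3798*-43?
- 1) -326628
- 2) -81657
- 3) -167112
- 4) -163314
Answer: 4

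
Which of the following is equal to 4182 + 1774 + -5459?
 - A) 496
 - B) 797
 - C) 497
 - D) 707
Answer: C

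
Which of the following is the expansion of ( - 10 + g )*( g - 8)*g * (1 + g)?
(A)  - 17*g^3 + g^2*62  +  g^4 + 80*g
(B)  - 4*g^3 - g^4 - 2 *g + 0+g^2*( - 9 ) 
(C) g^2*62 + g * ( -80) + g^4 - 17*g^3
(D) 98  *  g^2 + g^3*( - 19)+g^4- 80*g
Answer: A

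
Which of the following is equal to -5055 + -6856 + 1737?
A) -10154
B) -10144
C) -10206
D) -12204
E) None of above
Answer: E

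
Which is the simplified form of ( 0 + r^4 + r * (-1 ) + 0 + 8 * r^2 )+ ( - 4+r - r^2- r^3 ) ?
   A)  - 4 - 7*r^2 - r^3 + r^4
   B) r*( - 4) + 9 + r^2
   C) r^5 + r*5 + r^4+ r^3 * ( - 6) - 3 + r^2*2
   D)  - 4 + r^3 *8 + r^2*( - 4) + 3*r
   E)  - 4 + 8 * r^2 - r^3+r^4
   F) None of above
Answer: F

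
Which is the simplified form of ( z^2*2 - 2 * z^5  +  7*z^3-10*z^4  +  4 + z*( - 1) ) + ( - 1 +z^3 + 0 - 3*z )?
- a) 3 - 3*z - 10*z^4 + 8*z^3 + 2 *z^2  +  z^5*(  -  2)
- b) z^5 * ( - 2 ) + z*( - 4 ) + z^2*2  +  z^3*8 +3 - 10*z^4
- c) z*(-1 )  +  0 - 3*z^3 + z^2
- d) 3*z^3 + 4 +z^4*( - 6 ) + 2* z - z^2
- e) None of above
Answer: b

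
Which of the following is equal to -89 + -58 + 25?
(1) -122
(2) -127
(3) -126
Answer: 1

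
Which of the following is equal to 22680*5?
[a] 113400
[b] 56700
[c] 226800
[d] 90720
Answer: a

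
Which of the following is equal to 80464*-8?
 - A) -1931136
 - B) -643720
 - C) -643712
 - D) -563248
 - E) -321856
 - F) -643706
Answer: C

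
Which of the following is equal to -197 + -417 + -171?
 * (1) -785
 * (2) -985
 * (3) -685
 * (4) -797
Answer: 1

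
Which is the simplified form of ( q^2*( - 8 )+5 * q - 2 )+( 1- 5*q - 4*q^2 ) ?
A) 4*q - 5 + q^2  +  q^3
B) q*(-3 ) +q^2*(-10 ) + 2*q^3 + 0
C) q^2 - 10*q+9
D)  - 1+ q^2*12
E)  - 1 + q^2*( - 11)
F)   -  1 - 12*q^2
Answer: F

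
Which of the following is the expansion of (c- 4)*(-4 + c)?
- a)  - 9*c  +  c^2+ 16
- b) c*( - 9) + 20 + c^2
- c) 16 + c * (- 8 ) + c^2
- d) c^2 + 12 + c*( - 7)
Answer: c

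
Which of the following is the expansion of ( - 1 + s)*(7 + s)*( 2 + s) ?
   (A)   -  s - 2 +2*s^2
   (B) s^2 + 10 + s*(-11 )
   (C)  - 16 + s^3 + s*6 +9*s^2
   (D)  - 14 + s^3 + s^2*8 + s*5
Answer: D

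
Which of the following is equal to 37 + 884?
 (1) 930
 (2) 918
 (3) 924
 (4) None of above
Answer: 4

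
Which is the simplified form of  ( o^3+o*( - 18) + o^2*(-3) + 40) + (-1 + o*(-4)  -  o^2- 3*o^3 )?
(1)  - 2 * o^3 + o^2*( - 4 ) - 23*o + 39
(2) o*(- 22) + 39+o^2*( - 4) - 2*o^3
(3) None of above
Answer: 2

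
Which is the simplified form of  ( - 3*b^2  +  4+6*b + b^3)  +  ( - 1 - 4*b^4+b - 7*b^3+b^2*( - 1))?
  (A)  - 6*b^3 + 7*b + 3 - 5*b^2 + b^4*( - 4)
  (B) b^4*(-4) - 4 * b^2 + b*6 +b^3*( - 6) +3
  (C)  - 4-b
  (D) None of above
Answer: D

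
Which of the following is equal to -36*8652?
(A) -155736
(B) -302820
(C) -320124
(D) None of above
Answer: D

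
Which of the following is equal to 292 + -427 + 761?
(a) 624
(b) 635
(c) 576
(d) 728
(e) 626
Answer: e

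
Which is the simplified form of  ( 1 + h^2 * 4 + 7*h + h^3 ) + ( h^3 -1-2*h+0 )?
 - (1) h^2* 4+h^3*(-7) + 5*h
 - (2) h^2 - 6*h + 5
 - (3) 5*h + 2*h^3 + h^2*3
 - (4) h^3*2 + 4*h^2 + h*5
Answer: 4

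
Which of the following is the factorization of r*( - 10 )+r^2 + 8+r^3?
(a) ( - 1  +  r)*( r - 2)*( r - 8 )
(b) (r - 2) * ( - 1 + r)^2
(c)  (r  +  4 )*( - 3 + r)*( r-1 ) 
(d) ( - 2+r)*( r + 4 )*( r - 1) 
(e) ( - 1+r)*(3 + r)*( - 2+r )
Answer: d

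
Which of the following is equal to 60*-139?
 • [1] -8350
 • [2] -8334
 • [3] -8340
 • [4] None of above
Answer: 3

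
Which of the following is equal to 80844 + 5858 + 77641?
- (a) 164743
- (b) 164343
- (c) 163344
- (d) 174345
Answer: b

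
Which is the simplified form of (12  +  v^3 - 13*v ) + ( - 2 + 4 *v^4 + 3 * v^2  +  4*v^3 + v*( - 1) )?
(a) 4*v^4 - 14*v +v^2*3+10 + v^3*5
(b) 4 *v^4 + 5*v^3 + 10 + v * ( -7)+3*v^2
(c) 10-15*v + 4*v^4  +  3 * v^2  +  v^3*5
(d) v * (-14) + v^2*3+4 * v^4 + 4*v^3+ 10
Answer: a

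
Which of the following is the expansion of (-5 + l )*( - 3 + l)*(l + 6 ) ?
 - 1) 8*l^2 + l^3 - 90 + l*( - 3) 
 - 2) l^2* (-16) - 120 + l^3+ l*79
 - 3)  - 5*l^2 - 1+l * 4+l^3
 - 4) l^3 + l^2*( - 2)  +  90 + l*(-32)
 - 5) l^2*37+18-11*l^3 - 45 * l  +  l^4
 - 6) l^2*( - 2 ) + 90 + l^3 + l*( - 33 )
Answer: 6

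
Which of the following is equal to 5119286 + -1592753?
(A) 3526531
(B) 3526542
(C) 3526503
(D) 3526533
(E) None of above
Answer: D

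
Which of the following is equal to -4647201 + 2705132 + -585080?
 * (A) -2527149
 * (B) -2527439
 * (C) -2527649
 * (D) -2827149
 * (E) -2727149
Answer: A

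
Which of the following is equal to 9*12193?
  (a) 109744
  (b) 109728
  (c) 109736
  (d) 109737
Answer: d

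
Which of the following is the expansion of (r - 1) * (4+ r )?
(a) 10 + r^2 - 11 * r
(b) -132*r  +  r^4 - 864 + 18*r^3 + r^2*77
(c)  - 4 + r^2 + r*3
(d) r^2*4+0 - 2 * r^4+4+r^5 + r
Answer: c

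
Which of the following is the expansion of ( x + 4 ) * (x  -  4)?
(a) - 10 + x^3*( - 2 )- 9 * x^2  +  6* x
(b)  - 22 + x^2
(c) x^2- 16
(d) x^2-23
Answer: c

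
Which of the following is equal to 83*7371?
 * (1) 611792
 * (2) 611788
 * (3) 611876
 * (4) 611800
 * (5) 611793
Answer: 5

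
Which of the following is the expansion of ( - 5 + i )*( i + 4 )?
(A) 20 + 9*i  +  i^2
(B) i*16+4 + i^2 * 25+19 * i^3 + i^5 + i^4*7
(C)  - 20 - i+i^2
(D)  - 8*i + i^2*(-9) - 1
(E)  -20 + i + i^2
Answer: C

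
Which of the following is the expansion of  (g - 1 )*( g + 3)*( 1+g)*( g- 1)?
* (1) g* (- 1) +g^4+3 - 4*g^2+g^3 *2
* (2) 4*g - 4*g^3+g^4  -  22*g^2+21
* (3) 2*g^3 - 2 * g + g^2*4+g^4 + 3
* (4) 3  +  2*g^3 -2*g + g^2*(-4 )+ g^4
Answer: 4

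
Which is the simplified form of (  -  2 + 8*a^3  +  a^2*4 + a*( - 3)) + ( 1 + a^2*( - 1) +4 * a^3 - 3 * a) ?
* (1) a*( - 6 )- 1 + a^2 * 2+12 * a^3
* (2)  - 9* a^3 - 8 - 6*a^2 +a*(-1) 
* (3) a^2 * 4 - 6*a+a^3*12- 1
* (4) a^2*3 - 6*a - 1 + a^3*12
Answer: 4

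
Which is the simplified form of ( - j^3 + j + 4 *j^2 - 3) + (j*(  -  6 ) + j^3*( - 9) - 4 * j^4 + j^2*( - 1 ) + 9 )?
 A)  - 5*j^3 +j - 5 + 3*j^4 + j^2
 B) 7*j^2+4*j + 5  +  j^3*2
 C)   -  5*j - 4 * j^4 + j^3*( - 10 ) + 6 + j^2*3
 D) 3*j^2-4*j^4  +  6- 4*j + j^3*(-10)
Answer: C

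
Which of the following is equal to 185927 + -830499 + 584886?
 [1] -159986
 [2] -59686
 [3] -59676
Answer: 2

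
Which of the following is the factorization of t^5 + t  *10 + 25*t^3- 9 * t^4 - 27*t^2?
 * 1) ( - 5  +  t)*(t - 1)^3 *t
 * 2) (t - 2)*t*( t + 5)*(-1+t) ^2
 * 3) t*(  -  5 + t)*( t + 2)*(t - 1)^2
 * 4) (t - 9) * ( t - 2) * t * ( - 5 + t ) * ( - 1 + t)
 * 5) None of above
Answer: 5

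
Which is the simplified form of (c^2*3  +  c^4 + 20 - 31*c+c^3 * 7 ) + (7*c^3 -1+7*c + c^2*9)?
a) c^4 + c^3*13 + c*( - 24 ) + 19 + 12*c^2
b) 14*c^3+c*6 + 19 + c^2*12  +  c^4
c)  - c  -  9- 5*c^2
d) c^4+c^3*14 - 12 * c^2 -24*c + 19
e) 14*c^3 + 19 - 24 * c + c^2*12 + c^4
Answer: e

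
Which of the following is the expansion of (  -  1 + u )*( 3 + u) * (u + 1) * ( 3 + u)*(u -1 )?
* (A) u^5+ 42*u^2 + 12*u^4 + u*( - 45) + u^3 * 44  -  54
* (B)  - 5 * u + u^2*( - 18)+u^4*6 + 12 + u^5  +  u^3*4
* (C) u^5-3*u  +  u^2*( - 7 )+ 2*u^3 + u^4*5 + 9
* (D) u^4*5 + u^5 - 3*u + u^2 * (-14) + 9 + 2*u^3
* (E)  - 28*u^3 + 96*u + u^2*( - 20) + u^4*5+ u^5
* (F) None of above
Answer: D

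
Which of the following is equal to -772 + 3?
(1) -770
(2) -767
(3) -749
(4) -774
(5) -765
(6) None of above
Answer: 6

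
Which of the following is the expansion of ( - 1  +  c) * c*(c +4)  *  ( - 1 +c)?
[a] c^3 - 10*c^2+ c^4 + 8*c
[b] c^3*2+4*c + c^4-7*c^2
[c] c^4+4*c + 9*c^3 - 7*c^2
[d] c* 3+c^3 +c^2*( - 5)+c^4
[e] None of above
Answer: b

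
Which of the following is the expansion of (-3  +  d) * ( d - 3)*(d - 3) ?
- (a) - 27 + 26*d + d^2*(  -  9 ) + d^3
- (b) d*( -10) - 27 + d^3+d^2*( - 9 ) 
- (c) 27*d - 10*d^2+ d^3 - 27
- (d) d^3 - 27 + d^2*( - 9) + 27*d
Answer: d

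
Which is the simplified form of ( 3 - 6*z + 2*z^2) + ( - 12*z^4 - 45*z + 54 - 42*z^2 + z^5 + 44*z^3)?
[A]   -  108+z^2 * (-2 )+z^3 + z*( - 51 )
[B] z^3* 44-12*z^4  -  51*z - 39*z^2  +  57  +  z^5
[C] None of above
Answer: C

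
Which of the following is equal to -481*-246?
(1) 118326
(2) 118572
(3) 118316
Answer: 1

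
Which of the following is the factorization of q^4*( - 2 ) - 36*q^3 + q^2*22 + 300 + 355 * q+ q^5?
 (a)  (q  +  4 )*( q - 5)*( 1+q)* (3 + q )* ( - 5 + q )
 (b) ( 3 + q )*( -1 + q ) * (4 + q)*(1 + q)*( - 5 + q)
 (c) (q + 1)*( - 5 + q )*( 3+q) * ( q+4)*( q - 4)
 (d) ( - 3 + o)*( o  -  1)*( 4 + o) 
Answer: a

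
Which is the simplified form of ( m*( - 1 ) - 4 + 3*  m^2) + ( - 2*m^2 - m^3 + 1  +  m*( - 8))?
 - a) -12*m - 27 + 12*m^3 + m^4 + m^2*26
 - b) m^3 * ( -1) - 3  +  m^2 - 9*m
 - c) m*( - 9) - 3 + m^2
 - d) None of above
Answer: b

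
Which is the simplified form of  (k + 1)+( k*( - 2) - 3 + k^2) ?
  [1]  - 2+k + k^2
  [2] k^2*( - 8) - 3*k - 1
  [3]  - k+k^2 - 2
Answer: 3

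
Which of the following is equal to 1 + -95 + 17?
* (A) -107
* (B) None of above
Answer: B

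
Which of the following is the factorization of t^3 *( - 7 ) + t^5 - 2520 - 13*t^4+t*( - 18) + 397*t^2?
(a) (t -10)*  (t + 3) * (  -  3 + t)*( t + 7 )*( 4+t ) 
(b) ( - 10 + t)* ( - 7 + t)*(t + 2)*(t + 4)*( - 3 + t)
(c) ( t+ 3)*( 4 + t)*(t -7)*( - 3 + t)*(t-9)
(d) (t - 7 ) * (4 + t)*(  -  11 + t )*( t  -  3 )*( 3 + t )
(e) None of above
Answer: e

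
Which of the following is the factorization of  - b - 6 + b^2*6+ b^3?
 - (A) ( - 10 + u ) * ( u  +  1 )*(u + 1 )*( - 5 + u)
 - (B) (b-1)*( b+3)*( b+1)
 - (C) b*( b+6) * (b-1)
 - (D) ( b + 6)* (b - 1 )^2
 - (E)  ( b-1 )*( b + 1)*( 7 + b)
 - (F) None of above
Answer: F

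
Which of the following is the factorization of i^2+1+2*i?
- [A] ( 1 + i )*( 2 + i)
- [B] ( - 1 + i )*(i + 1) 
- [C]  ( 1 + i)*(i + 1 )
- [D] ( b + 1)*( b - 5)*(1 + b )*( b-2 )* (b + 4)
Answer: C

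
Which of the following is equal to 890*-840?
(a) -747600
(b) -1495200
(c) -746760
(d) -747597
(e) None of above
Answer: a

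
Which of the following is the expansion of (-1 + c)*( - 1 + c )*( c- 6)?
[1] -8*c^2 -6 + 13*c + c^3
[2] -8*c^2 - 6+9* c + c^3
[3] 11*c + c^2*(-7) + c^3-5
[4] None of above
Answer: 1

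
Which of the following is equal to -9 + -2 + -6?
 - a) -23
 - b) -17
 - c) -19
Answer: b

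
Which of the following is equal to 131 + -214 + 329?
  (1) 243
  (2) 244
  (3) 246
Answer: 3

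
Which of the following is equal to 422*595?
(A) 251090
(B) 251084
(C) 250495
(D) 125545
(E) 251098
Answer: A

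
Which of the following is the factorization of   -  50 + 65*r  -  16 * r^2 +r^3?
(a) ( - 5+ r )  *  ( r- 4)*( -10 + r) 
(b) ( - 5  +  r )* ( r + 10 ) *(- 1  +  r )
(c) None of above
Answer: c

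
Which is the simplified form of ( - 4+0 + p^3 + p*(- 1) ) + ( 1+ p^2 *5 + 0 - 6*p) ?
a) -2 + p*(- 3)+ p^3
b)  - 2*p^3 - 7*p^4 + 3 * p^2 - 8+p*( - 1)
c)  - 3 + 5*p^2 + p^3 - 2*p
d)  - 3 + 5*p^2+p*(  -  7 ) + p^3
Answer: d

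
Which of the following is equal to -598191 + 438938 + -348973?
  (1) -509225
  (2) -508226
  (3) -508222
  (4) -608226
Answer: 2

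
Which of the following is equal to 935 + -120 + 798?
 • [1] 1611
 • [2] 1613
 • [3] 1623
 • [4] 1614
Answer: 2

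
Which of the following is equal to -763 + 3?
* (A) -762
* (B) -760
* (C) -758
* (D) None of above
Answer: B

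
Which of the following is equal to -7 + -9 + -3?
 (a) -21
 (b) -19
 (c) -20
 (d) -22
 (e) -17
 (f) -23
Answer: b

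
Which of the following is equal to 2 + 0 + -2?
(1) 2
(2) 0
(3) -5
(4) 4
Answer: 2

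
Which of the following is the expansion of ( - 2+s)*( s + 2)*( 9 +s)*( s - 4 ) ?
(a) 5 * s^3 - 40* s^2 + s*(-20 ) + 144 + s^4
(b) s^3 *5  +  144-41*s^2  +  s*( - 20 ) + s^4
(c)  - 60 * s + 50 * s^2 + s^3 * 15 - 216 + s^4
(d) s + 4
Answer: a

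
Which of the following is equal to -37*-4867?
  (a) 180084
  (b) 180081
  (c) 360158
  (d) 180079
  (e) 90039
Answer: d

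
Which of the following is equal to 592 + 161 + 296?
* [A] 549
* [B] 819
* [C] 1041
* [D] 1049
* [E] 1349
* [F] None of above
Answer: D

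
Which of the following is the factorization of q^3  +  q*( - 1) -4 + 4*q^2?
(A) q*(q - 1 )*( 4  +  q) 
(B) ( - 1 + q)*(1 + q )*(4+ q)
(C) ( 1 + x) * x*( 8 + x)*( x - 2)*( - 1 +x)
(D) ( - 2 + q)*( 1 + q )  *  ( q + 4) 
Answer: B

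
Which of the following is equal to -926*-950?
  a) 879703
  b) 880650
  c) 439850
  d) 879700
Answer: d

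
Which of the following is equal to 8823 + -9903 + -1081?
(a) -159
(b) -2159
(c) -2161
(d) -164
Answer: c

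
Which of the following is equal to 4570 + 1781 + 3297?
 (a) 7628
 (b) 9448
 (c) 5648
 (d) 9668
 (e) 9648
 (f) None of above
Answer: e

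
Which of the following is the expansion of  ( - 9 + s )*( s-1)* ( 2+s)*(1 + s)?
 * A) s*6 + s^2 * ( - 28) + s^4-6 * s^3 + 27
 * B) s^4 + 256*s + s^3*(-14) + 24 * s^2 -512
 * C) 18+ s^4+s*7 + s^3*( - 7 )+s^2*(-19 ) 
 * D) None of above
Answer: C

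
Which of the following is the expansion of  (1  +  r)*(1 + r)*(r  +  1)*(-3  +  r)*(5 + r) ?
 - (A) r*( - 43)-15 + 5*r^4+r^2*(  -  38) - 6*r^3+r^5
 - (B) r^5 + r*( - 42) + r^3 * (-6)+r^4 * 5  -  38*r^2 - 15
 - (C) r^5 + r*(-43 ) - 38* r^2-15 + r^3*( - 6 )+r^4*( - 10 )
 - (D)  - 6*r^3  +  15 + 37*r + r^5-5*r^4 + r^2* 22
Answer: A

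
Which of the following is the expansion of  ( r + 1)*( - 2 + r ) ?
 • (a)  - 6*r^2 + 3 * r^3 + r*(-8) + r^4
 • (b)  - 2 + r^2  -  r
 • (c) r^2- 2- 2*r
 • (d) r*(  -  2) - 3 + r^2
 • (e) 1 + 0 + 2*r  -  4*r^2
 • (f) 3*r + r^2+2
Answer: b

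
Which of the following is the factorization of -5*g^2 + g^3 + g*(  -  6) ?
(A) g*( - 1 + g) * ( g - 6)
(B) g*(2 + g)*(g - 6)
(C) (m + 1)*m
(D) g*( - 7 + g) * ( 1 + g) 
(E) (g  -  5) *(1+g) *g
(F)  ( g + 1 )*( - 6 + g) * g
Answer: F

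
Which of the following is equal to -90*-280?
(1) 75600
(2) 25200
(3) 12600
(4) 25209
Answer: 2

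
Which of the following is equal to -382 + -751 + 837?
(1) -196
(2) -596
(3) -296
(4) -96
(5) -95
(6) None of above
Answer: 3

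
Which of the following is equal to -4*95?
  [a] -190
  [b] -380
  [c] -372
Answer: b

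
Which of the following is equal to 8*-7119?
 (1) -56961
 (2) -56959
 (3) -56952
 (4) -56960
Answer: 3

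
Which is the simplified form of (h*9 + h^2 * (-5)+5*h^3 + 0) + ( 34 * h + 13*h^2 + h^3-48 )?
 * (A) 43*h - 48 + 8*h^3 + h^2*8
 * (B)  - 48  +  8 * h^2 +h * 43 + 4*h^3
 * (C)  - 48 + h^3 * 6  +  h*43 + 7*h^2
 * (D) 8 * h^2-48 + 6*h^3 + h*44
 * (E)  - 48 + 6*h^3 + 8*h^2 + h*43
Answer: E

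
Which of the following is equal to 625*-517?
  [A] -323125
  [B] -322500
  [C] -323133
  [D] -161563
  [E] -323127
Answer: A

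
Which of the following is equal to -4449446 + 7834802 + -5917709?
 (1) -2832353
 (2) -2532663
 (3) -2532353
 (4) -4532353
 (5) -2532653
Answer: 3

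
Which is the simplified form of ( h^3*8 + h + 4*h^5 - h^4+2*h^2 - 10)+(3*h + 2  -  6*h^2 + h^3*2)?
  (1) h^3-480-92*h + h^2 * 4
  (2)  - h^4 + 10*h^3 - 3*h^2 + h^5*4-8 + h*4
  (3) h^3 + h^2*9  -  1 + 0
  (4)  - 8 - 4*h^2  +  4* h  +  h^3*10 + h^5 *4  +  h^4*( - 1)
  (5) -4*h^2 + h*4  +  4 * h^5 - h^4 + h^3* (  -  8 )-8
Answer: 4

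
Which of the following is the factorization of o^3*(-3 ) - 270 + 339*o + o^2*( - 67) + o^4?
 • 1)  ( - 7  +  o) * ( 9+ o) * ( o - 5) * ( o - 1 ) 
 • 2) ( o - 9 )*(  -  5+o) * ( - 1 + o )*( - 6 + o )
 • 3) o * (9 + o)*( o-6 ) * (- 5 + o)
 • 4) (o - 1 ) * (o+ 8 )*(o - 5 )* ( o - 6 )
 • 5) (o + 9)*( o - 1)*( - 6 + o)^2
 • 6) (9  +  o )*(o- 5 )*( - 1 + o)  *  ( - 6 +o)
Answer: 6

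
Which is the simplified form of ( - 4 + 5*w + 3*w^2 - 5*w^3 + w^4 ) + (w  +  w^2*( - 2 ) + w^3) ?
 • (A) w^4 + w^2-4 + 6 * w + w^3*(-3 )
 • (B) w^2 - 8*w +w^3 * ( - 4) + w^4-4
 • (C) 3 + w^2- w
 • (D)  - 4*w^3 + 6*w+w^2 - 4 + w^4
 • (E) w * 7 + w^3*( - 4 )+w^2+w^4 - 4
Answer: D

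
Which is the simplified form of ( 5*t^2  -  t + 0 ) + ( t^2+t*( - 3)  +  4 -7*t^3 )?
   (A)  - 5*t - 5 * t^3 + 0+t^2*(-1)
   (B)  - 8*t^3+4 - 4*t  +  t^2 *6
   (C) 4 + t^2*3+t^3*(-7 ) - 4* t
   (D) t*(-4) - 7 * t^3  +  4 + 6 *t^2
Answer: D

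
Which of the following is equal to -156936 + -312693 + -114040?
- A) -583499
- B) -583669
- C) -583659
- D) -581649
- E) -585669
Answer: B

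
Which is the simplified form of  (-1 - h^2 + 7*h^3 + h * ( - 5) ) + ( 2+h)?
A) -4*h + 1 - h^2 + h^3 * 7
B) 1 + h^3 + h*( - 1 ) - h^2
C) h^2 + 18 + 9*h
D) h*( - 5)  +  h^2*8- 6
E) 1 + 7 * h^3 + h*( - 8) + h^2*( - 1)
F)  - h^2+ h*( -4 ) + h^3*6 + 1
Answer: A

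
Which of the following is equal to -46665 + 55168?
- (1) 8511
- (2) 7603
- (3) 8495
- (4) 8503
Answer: 4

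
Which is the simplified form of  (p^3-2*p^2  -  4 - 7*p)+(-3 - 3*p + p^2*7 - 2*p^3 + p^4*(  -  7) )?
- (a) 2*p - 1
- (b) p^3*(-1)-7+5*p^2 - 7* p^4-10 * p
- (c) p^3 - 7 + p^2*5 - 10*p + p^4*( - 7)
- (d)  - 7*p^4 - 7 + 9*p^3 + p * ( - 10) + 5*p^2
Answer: b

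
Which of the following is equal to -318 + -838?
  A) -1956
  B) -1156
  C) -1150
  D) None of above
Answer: B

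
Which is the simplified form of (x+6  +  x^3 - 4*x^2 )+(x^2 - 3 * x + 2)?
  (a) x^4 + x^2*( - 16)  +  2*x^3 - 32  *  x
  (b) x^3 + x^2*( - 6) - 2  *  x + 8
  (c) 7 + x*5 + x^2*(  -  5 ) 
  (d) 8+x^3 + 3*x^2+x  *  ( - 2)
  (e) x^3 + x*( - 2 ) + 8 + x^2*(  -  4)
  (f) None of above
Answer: f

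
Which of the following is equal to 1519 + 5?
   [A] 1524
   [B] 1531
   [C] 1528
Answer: A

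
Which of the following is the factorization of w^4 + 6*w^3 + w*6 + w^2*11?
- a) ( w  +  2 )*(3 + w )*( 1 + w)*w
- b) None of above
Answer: a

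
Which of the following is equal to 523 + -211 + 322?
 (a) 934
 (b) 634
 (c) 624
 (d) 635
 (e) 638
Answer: b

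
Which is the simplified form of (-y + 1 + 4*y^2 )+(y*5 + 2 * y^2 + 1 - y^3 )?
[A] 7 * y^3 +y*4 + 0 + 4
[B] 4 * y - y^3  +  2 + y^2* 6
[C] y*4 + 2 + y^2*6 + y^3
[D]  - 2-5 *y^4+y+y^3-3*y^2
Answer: B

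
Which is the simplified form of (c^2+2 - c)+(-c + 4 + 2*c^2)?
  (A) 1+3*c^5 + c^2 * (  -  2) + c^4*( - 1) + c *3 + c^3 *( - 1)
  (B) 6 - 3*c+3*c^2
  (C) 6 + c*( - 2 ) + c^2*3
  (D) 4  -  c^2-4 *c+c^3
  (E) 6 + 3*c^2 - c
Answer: C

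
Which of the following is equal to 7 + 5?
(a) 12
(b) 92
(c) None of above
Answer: a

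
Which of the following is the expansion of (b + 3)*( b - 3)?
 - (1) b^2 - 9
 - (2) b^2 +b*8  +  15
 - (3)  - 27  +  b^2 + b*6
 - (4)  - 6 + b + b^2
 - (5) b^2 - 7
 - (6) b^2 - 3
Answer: 1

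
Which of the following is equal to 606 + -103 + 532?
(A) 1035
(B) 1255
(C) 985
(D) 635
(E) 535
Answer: A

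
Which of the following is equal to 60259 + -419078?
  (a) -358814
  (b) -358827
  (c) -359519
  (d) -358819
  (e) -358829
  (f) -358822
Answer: d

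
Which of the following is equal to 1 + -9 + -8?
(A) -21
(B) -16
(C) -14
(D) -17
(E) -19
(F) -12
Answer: B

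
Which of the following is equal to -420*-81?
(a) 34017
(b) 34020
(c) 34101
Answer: b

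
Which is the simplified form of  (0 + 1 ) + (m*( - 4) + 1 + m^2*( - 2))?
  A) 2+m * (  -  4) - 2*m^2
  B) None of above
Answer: A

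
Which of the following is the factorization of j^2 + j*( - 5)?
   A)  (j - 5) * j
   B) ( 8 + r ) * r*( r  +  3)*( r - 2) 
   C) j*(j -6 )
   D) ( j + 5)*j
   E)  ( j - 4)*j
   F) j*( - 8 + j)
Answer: A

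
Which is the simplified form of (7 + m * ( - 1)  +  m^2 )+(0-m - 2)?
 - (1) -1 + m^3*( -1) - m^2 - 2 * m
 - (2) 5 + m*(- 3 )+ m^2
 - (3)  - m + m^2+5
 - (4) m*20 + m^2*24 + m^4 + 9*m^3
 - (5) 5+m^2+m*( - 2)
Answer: 5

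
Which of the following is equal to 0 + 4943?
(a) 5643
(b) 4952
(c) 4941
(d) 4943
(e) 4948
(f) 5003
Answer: d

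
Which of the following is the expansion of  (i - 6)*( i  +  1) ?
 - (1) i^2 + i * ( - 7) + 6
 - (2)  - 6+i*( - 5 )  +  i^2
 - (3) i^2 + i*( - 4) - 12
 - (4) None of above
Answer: 2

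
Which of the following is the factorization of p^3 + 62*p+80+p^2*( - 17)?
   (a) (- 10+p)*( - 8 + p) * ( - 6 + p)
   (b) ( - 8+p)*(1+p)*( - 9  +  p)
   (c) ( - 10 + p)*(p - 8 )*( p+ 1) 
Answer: c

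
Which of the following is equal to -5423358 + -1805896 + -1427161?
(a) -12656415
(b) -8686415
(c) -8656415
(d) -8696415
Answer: c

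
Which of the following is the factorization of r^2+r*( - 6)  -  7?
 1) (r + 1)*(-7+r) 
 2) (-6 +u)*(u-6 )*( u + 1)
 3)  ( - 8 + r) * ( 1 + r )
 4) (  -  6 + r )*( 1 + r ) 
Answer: 1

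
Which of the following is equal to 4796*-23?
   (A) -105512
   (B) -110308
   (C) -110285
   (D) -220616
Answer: B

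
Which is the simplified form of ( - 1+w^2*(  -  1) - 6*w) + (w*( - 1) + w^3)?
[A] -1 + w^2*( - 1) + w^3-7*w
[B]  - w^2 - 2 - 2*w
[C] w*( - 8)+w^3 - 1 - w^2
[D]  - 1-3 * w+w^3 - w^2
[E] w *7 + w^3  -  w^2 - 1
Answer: A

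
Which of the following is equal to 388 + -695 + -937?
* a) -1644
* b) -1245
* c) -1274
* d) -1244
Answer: d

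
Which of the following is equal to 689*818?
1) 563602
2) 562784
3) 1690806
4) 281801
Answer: 1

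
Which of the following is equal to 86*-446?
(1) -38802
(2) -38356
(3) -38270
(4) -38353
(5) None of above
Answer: 2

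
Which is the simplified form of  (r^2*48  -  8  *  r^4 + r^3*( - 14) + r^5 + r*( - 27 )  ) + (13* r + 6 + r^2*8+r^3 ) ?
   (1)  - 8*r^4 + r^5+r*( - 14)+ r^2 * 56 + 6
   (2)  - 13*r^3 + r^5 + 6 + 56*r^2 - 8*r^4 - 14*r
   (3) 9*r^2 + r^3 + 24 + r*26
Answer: 2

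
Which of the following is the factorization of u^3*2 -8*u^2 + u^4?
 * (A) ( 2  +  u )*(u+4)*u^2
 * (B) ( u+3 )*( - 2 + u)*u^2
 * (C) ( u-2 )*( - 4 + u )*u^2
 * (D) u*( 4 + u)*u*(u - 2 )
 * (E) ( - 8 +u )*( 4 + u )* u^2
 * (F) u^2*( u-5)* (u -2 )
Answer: D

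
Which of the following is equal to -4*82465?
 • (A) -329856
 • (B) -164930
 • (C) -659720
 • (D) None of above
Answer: D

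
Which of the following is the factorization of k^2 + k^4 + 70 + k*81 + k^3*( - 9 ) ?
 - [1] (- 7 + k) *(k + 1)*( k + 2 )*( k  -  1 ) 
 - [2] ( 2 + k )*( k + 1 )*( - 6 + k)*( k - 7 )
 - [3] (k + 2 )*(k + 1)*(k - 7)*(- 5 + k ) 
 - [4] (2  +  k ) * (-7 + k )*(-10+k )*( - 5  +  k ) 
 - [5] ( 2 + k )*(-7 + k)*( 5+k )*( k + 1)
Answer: 3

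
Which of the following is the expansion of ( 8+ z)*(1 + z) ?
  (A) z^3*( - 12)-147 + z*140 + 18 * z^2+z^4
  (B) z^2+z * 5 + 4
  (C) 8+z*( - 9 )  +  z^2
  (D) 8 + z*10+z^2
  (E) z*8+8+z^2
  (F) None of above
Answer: F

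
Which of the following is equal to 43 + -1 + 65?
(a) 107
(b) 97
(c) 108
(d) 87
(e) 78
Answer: a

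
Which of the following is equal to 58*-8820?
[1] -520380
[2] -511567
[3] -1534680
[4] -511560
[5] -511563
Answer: 4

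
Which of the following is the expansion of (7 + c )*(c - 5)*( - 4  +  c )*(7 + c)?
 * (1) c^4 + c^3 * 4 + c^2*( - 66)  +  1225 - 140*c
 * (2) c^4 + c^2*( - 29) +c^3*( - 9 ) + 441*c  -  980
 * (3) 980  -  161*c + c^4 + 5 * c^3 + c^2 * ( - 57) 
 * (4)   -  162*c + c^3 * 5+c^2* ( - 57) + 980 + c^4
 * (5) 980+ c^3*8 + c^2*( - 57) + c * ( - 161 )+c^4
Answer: 3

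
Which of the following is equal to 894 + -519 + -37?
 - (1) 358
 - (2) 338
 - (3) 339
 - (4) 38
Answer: 2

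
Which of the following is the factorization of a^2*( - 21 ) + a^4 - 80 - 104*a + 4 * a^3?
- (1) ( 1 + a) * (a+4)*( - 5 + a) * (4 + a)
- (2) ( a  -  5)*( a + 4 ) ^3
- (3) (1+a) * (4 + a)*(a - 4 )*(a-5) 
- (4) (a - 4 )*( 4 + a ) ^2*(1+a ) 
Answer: 1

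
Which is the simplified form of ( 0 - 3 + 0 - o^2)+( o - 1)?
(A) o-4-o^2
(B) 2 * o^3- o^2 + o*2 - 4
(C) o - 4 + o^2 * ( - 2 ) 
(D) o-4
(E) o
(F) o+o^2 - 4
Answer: A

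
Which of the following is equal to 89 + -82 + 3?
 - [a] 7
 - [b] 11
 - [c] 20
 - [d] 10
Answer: d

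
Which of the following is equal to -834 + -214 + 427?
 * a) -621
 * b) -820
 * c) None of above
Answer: a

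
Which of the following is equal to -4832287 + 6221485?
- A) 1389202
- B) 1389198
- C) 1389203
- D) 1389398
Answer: B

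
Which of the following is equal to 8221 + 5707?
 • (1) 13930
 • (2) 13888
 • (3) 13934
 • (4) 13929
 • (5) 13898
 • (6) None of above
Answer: 6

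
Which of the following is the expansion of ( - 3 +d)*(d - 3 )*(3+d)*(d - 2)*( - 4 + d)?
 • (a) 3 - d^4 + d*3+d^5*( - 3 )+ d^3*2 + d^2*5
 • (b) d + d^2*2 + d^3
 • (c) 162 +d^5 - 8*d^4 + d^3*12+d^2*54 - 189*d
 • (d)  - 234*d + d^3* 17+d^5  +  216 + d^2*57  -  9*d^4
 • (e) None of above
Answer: d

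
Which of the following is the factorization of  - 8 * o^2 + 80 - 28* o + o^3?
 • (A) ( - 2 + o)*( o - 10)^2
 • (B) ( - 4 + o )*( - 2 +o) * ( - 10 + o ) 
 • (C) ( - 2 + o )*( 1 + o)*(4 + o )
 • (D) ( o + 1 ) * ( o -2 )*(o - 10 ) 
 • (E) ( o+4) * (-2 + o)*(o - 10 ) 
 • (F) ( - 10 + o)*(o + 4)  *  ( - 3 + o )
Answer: E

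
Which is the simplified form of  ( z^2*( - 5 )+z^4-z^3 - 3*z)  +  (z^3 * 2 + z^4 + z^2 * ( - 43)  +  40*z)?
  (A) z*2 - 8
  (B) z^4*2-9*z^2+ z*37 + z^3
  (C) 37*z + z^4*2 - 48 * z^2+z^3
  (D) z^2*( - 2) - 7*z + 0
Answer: C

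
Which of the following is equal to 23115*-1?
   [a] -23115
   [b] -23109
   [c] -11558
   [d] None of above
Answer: a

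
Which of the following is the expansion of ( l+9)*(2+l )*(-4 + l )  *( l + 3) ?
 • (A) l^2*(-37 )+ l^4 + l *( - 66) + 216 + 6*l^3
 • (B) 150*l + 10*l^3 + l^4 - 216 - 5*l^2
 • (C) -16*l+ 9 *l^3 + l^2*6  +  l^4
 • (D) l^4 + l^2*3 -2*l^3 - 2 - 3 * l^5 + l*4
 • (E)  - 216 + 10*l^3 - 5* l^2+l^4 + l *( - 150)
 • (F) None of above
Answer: E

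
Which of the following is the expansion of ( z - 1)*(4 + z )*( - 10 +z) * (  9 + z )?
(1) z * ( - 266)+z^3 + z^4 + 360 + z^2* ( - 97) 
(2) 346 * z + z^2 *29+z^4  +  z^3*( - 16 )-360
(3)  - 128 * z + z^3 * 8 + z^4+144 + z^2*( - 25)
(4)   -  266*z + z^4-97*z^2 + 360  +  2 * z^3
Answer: 4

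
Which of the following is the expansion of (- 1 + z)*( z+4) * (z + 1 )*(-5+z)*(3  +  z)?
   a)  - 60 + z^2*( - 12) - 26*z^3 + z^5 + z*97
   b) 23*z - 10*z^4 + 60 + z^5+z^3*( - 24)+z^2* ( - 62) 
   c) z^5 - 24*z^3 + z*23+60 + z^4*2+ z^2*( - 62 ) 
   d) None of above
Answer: c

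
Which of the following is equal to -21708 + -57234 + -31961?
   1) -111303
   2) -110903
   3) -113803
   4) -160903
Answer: 2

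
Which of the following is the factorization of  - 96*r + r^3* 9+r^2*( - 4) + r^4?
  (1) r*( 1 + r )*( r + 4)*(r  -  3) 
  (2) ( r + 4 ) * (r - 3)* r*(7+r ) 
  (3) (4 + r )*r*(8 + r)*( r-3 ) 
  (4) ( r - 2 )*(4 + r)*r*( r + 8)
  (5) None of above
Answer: 3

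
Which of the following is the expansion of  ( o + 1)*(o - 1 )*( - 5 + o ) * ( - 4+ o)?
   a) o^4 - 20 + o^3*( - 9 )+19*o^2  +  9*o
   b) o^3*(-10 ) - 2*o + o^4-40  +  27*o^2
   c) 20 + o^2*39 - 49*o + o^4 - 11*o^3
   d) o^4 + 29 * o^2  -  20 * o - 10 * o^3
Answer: a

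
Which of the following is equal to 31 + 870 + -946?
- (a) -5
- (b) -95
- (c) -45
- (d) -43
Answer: c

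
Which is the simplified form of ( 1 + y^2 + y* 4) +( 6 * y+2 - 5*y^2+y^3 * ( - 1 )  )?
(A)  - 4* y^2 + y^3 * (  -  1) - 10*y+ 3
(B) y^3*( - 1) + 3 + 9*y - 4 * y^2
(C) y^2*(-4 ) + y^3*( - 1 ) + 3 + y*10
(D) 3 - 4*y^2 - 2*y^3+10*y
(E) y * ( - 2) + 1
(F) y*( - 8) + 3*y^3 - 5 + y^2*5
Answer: C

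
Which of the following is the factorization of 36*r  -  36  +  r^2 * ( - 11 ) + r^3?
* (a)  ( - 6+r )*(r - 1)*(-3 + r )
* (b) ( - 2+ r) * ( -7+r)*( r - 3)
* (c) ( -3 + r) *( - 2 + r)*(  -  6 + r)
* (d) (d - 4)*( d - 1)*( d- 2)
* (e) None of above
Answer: c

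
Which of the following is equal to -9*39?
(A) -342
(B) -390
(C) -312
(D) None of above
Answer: D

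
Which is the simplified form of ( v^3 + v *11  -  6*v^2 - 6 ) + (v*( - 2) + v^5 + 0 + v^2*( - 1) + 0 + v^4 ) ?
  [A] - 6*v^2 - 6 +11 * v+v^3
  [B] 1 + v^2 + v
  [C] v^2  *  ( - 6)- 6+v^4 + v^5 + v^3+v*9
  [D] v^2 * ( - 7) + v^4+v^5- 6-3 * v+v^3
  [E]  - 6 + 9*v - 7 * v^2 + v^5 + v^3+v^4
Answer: E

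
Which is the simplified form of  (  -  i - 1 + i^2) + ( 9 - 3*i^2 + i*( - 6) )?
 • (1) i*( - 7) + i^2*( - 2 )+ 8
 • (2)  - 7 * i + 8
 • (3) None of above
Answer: 1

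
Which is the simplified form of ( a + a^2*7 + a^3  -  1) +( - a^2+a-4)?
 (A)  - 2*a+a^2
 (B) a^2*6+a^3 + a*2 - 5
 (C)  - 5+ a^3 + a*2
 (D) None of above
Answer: B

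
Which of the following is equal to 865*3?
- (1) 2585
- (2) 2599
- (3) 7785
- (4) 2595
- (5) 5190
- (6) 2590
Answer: 4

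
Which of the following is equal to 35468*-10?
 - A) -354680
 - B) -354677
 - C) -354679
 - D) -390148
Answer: A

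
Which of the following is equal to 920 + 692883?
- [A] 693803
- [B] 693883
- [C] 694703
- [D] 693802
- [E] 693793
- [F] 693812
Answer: A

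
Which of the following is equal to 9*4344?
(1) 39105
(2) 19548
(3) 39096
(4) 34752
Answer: 3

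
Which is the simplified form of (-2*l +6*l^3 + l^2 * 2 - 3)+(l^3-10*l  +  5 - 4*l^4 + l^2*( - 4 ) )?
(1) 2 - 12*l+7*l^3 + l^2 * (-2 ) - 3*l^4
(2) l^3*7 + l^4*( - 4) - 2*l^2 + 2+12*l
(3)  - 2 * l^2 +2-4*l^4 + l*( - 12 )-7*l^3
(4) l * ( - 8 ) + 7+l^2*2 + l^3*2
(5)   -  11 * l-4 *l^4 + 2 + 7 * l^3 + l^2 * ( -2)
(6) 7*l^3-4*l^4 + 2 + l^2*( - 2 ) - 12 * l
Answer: 6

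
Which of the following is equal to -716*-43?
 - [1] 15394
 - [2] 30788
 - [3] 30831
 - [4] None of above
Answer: 2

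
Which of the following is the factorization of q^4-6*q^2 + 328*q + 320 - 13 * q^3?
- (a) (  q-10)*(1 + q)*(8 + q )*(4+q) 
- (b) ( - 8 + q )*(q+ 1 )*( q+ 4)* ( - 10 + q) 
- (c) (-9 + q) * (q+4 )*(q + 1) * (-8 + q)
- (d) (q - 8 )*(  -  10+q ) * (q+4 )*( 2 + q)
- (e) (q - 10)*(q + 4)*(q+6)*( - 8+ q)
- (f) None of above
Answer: b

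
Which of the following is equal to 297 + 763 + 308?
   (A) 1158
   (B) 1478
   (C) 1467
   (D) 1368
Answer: D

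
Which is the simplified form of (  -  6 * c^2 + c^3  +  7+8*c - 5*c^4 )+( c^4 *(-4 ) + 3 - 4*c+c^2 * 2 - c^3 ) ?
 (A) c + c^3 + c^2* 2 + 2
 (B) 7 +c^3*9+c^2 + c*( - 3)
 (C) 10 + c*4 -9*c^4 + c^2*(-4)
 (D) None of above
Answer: C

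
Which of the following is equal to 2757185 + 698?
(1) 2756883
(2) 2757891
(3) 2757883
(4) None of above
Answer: 3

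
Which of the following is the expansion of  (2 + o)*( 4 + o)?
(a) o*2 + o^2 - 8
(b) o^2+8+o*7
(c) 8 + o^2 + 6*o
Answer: c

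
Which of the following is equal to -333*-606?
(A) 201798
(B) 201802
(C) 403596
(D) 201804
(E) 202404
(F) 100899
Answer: A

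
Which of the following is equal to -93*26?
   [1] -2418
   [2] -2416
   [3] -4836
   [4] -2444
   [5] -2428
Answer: 1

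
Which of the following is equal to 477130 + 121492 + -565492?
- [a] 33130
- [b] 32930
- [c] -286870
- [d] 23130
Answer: a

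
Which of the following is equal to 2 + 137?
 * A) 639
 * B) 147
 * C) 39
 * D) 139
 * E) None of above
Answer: D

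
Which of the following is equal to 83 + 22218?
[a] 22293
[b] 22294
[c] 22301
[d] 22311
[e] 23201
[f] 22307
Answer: c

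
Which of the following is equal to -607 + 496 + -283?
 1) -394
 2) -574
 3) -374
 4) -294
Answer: 1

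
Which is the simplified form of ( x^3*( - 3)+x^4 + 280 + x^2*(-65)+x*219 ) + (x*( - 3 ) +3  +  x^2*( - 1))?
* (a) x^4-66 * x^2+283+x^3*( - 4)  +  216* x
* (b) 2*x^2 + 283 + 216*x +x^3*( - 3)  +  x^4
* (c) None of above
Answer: c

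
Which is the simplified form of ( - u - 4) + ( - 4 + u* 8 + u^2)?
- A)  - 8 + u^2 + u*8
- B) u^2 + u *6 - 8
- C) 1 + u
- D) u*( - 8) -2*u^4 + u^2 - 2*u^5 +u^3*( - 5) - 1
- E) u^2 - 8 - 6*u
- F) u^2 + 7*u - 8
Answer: F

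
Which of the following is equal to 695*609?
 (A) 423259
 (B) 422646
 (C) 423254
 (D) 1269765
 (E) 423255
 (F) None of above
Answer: E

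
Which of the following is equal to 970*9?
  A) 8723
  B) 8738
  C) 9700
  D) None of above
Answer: D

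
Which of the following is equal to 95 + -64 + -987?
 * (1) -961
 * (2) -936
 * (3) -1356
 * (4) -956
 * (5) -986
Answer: 4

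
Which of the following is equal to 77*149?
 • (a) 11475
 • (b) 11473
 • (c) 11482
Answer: b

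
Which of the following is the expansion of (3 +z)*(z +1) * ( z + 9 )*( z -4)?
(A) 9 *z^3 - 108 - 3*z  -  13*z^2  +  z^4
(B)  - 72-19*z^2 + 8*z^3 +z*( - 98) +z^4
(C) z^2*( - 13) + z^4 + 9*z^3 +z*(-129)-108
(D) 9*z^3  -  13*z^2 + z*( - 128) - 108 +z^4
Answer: C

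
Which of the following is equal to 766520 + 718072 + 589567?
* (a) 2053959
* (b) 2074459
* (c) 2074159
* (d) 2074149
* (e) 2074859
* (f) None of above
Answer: c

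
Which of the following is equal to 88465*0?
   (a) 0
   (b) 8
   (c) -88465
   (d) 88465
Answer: a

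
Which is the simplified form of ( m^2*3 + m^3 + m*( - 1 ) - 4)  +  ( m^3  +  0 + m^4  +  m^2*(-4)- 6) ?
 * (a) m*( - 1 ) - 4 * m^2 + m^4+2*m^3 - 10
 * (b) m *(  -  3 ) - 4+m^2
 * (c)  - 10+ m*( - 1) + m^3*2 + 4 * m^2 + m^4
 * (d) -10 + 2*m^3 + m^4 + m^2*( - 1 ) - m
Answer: d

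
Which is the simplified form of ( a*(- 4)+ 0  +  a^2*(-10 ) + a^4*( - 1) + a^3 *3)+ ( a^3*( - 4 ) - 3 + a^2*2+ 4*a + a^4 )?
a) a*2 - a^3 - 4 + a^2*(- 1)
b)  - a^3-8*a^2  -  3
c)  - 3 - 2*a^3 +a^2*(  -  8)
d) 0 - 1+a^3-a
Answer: b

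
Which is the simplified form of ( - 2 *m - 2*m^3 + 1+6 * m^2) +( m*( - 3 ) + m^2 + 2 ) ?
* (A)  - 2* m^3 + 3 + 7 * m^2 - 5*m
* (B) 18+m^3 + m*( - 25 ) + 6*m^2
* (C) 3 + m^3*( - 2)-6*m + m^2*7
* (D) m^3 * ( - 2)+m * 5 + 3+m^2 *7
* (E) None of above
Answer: A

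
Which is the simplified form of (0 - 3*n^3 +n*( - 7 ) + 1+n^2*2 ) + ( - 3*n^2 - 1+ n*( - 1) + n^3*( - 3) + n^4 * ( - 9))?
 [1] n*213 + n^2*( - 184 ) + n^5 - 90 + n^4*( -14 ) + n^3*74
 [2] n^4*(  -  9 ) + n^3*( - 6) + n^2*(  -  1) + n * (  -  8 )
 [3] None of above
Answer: 2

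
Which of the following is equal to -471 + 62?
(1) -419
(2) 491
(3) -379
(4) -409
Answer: 4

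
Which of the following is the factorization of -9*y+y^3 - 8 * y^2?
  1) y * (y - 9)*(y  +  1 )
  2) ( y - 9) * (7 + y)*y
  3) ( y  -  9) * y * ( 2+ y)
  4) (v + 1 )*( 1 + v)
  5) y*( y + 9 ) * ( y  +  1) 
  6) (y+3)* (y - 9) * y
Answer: 1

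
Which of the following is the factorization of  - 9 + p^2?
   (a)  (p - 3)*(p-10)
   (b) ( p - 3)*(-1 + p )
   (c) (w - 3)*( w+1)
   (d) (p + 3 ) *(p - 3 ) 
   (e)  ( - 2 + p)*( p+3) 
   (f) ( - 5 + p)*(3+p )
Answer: d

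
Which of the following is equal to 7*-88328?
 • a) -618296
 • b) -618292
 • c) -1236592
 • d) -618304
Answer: a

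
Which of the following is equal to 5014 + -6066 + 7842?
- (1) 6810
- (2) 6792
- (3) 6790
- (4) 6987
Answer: 3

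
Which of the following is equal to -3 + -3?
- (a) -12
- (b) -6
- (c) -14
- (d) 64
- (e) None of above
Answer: b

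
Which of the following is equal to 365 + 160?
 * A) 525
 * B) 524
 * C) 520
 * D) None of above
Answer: A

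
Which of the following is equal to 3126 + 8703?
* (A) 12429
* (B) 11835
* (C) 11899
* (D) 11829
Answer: D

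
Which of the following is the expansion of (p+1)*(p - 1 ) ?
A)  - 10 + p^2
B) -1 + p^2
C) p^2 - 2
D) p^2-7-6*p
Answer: B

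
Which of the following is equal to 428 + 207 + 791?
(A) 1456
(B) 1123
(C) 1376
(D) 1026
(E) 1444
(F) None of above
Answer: F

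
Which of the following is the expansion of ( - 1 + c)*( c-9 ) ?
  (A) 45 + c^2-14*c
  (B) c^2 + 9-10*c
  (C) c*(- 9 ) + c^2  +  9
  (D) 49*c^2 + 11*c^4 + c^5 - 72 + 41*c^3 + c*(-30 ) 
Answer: B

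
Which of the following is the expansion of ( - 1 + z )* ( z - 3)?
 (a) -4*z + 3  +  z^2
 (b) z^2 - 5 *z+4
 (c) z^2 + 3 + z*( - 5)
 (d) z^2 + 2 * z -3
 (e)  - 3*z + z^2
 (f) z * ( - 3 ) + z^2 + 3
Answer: a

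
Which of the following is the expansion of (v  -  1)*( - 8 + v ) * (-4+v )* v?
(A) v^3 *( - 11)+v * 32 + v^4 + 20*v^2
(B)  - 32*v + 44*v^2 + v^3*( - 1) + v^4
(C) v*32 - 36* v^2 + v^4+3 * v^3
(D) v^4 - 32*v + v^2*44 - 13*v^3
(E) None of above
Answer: D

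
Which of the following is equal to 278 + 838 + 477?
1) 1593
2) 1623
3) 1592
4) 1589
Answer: 1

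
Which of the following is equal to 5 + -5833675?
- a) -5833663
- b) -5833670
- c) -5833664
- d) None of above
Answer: b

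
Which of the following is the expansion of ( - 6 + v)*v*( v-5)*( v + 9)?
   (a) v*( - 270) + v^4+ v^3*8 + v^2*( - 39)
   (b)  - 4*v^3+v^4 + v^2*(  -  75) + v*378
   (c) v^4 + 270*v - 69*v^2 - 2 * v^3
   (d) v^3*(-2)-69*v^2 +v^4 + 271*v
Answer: c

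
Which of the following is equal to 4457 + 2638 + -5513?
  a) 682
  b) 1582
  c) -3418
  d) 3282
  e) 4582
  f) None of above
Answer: b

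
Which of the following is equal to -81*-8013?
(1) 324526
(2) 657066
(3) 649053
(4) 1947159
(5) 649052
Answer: 3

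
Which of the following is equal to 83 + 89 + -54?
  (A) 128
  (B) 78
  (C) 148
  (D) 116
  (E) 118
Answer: E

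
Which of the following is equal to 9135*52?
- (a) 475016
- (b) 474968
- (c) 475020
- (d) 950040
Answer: c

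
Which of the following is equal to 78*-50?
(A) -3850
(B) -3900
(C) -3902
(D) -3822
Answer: B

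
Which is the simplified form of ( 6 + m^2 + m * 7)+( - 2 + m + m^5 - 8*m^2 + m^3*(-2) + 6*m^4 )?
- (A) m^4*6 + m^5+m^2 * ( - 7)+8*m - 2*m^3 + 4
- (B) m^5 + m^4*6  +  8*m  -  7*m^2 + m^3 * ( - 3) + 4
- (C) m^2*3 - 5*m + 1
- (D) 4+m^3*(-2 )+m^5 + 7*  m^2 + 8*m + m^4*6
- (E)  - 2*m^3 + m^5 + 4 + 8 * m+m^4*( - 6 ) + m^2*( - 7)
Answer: A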